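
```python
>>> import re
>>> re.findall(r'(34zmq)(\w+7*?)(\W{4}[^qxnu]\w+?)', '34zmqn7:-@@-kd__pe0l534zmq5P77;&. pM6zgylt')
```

[('34zmq', 'n7', ':-@@-k'), ('34zmq', '5P77', ';&. pM')]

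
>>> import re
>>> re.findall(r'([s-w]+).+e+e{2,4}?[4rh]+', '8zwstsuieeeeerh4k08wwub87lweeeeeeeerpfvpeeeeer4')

This matches one or more of a character in [s-w] (captured); then one or more of any character; then one or more of the literal 'e', then 2 to 4 of a literal 'e' (lazy), then one or more of one of [4rh].
With a single group, `findall` returns only what that group captured — 1 item.

['wstsu']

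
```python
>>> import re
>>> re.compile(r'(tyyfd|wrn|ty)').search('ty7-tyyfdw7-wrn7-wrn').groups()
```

('ty',)

The match spans [0:2] → 'ty'.
Captured: group 1 = 'ty'.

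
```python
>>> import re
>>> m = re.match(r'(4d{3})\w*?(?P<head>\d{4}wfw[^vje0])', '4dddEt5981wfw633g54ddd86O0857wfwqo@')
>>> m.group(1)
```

'4ddd'

The match spans [0:14] → '4dddEt5981wfw6'.
Captured: group 1 = '4ddd', group 2 = '5981wfw6'.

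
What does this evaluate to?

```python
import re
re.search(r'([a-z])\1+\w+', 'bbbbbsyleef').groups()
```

('b',)

The match spans [0:11] → 'bbbbbsyleef'.
Captured: group 1 = 'b'.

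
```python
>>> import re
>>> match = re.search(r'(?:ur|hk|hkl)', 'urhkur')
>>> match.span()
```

The match spans [0:2] → 'ur'.

(0, 2)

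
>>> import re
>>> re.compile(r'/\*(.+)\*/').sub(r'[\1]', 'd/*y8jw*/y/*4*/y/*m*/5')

'd[y8jw*/y/*4*/y/*m]5'

Matches: at [1:21] → '/*y8jw*/y/*4*/y/*m*/'.
Each match is replaced using the text its own group 1 captured.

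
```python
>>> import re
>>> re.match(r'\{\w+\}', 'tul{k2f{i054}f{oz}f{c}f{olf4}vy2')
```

`re.match` won't scan ahead — the pattern has to work from the very first character.
Here the pattern fails at index 0, so the call returns None.

None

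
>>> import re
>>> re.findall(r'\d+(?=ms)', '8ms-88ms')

The lookaround is zero-width — it requires the adjacent text to match without consuming it, so the asserted text isn't part of the match.
Matches: at [0:1] → '8'; at [4:6] → '88'.
With no groups in the pattern, `findall` gives back each whole match — 2 here.

['8', '88']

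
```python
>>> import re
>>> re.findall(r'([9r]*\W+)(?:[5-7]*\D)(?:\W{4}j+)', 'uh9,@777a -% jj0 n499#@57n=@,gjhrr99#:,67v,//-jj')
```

This matches zero or more of one of [9r], then one or more of a non-word character (captured); then zero or more of a character in [5-7], then a non-digit (non-capturing group); then exactly 4 of a non-word character, then one or more of the literal 'j' (non-capturing group).
Because there's exactly one group, `findall` drops the full match and keeps group 1 from each hit.

['9,@', 'rr99#:,']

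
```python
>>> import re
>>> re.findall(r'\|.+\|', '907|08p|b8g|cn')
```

['|08p|b8g|']

Scanning left to right: at [3:12] → '|08p|b8g|'.
`findall` yields the raw match text (1 of them) because the pattern has no groups.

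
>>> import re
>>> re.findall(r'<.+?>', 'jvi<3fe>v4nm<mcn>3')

['<3fe>', '<mcn>']

Lazy quantifiers expand one character at a time until the remainder of the pattern can match.
Since nothing is captured, `findall` lists the 2 matched substrings directly.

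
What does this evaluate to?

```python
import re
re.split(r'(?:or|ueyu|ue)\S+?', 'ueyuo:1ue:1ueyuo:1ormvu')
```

['', ':1', '1', ':1', 'vu']

Alternation tries branches left to right and keeps the first one that lets the overall match succeed at that position.
Matches to split on: at [0:5] → 'ueyuo'; at [7:10] → 'ue:'; at [11:16] → 'ueyuo'; at [18:21] → 'orm'.
Splitting on the pattern gives 5 pieces.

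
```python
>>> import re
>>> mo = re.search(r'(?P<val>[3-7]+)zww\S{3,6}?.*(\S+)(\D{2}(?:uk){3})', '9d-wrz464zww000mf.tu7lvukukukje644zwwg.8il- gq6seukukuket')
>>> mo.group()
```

Pattern: one or more of a character in [3-7] (captured as 'val'); then the literal 'zww', then 3 to 6 of a non-whitespace character (lazy), then zero or more of any character; then one or more of a non-whitespace character (captured); then exactly 2 of a non-digit, then the literal 'uk' repeated 3 times (captured).
The match spans [6:55] → '464zww000mf.tu7lvukukukje644zwwg.8il- gq6seukukuk'.

'464zww000mf.tu7lvukukukje644zwwg.8il- gq6seukukuk'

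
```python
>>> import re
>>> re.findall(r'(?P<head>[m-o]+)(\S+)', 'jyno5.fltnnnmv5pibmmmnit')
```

2 groups means the one result is a tuple of 2 captured strings — 1 here.

[('no', '5.fltnnnmv5pibmmmnit')]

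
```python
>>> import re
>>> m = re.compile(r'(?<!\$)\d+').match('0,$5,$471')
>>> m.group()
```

'0'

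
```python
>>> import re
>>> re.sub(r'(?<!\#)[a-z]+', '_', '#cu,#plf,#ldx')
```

'#c_,#p_,#l_'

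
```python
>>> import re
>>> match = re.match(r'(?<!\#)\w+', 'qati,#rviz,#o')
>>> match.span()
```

(0, 4)

With `match`, the pattern is implicitly anchored at the beginning.
The match spans [0:4] → 'qati'.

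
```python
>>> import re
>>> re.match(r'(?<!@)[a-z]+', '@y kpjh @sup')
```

None

`(?!…)`/`(?<!…)` only lets a position through if the neighbouring text does NOT match; no characters are consumed.
`match` is anchored at position 0; if the pattern doesn't fit there, it returns None.
Here the pattern fails at index 0, so the call returns None.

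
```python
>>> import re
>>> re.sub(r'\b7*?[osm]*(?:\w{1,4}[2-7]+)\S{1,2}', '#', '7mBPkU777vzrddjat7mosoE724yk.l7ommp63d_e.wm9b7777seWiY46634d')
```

The pattern matches a word boundary (`\b`, zero-width); then zero or more of a literal '7' (lazy), then zero or more of one of [osm]; then 1 to 4 of a word character, then one or more of a character in [2-7] (non-capturing group); then 1 to 2 of a non-whitespace character.
Matches: at [0:11] → '7mBPkU777vz'; at [29:33] → 'l7om'; at [41:51] → 'wm9b7777se'.
Each match is replaced by '#'.

'#rddjat7mosoE724yk.#mp63d_e.#WiY46634d'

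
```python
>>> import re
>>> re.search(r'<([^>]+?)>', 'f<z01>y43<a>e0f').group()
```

'<z01>'

`re.search` tries every starting position until one works.
The match spans [1:6] → '<z01>'.
Captured: group 1 = 'z01'.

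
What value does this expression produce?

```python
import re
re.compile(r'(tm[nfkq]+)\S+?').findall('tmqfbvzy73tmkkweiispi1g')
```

['tmqf', 'tmkk']

The pattern matches the literal 'tm', then one or more of one of [nfkq] (captured); then one or more of a non-whitespace character (lazy).
A `+?`/`*?`/`{m,n}?` starts at its minimum and grows only as far as needed for what follows to match.
Walking the string: at [0:5] match 'tmqfb', group 1 = 'tmqf'; at [10:15] match 'tmkkw', group 1 = 'tmkk'.
`findall` collects group 1 from each match (2 total).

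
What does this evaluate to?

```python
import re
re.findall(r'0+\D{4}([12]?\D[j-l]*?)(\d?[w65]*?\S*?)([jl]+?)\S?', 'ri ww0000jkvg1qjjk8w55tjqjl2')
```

The pattern matches one or more of a literal '0', then exactly 4 of a non-digit; then optionally one of [12], then a non-digit, then zero or more of a character in [j-l] (lazy) (captured); then optionally a digit, then zero or more of one of [w65] (lazy), then zero or more of a non-whitespace character (lazy) (captured); then one or more of one of [jl] (lazy) (captured); then optionally a non-whitespace character.
Matches: at [5:17] match '0000jkvg1qjj', groups = ('1q', '', 'j').
Multiple groups make `findall` return tuples — one 3-tuple for the one match.

[('1q', '', 'j')]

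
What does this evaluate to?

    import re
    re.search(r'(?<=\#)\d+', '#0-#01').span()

(1, 2)

Because the assertion is zero-width, the text it checks is not consumed and won't appear in the result.
`re.search` tries every starting position until one works.
The match spans [1:2] → '0'.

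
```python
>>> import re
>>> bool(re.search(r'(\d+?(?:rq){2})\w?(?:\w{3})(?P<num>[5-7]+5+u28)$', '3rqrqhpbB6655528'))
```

The pattern matches one or more of a digit (lazy), then the literal 'rq' repeated 2 times (captured); then optionally a word character; then exactly 3 of a word character (non-capturing group); then one or more of a character in [5-7], then one or more of the literal '5', then the literal 'u28' (captured as 'num'); then anchored at the end.
`search` walks the string left to right and returns the first match it finds.
Here no position works, so the call returns None, and `bool(None)` is False.

False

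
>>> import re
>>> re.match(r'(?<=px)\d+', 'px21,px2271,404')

None

Lookahead/lookbehind check context without consuming it, so the matched span excludes the asserted characters.
With `match`, the pattern is implicitly anchored at the beginning.
Here the pattern fails at index 0, so the call returns None.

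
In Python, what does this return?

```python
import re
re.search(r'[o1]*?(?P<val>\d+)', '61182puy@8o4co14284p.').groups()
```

('61182',)

The match spans [0:5] → '61182'.
Captured: group 1 = '61182'.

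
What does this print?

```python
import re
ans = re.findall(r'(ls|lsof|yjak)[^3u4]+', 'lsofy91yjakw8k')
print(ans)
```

['ls']

`|` is ordered: at each position the engine commits to the first alternative that works.
Because there's exactly one group, `findall` drops the full match and keeps group 1 from the one hit.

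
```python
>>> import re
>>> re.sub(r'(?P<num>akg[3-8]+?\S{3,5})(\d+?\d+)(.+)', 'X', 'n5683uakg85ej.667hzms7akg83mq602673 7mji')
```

This matches the literal 'akg', then one or more of a character in [3-8] (lazy), then 3 to 5 of a non-whitespace character (captured as 'num'); then one or more of a digit (lazy), then one or more of a digit (captured); then one or more of any character (captured).
Matches: at [6:40] → 'akg85ej.667hzms7akg83mq602673 7mji'.
`sub` substitutes 'X' at each match site.

'n5683uX'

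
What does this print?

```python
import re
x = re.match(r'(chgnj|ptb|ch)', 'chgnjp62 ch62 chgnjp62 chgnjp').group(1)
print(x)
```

chgnj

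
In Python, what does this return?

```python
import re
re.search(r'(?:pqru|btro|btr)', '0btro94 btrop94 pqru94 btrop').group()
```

Alternation isn't longest-match — the leftmost alternative that fits at this position is chosen.
`re.search` tries every starting position until one works.
The match spans [1:5] → 'btro'.

'btro'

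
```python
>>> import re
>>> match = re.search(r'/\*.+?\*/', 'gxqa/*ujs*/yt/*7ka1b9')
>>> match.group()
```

Unlike `match`, `search` isn't anchored — it looks for the pattern anywhere in the string.
The match spans [4:11] → '/*ujs*/'.

'/*ujs*/'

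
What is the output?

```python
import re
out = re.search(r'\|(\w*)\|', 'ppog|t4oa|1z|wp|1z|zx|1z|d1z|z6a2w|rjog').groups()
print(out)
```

`re.search` scans for the first position where the pattern succeeds.
The match spans [4:10] → '|t4oa|'.
Captured: group 1 = 't4oa'.

('t4oa',)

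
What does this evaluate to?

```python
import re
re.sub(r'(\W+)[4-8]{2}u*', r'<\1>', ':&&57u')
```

'<:&&>'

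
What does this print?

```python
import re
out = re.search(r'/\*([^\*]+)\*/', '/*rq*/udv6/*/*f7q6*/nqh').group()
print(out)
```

`re.search` scans for the first position where the pattern succeeds.
The match spans [0:6] → '/*rq*/'.
Captured: group 1 = 'rq'.

/*rq*/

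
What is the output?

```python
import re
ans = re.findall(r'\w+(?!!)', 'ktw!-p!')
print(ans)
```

['kt']

`(?!…)`/`(?<!…)` only lets a position through if the neighbouring text does NOT match; no characters are consumed.
Walking the string: at [0:2] → 'kt'.
With no groups in the pattern, `findall` gives back each whole match — 1 here.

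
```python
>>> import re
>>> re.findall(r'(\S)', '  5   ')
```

['5']

Pattern: a non-whitespace character (captured).
Because there's exactly one group, `findall` drops the full match and keeps group 1 from the one hit.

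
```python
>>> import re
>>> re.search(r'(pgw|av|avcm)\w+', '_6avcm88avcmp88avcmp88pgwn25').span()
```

(2, 28)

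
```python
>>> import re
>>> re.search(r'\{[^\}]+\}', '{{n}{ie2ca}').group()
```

'{{n}'

The match spans [0:4] → '{{n}'.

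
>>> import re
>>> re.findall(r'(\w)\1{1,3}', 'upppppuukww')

The backreference `\1` re-matches whatever the first group consumed, character for character.
Because there's exactly one group, `findall` drops the full match and keeps group 1 from each hit.

['p', 'u', 'w']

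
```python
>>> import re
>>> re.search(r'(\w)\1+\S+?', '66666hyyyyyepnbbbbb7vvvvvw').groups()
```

('6',)

The backreference `\1` re-matches whatever the first group consumed, character for character.
`search` walks the string left to right and returns the first match it finds.
The match spans [0:6] → '66666h'.
Captured: group 1 = '6'.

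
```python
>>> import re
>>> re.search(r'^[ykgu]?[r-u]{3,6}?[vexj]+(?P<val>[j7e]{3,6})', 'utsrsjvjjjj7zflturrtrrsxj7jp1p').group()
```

'utsrsjvjjjj7'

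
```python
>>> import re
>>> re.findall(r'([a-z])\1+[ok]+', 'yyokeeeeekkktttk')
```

The backreference `\1` re-matches whatever the first group consumed, character for character.
With a single group, `findall` returns only what that group captured — 3 items.

['y', 'e', 't']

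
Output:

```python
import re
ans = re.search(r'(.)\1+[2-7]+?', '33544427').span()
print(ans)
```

The backreference `\1` re-matches whatever the first group consumed, character for character.
The match spans [0:3] → '335'.

(0, 3)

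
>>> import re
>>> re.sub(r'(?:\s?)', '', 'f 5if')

'f5if'

The pattern matches optionally whitespace (non-capturing group).
Matches: at [0:0] → ''; at [1:2] → ' '; at [2:2] → ''; at [3:3] → ''; at [4:4] → ''; ….
Each match is replaced by ''.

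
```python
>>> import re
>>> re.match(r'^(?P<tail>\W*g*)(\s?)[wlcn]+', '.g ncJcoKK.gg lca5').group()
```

'.g nc'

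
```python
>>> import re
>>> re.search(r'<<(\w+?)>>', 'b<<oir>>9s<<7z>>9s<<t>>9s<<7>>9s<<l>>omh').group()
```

'<<oir>>'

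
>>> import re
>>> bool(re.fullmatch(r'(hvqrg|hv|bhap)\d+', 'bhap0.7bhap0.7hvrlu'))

False

`re.fullmatch` requires the pattern to consume the entire string.
Here there's no way to consume every character, so the call returns None, and `bool(None)` is False.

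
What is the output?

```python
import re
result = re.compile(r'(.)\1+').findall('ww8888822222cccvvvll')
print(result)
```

['w', '8', '2', 'c', 'v', 'l']

After group 1 captures some text, `\1` only succeeds where that same text appears again.
One capturing group, so `findall` returns just the captured substring from each match — 6 in all.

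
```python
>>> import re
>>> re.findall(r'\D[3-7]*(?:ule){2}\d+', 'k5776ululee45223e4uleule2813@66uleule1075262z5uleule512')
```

Pattern: a non-digit, then zero or more of a character in [3-7], then the literal 'ule' repeated 2 times; then one or more of a digit.
Scanning left to right: at [16:28] → 'e4uleule2813'; at [28:44] → '@66uleule1075262'; at [44:55] → 'z5uleule512'.
No capturing groups, so `findall` returns the 3 full match strings.

['e4uleule2813', '@66uleule1075262', 'z5uleule512']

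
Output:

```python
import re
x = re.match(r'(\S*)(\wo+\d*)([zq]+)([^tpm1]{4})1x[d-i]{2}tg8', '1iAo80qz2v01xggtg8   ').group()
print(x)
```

This matches zero or more of a non-whitespace character (captured); then a word character, then one or more of a literal 'o', then zero or more of a digit (captured); then one or more of one of [zq] (captured); then exactly 4 of any character except [tpm1] (captured); then the literal '1x', then exactly 2 of a character in [d-i], then the literal 'tg8'.
`match` is anchored at position 0; if the pattern doesn't fit there, it returns None.
The match spans [0:18] → '1iAo80qz2v01xggtg8'.
Captured: group 1 = '1i', group 2 = 'Ao80', group 3 = 'q', group 4 = 'z2v0'.

1iAo80qz2v01xggtg8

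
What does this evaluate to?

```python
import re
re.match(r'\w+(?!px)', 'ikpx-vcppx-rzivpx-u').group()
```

'ikpx'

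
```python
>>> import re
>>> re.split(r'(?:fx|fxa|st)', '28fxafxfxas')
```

['28', 'a', '', 'as']

Alternation isn't longest-match — the leftmost alternative that fits at this position is chosen.
Matches to split on: at [2:4] → 'fx'; at [5:7] → 'fx'; at [7:9] → 'fx'.
Splitting on the pattern gives 4 pieces.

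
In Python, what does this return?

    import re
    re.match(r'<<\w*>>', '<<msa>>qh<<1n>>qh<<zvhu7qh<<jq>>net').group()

With `match`, the pattern is implicitly anchored at the beginning.
The match spans [0:7] → '<<msa>>'.

'<<msa>>'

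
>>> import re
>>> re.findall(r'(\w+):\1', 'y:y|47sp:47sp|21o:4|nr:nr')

['y', '47sp', 'nr']

After group 1 captures some text, `\1` only succeeds where that same text appears again.
Walking the string: at [0:3] match 'y:y', group 1 = 'y'; at [4:13] match '47sp:47sp', group 1 = '47sp'; at [20:25] match 'nr:nr', group 1 = 'nr'.
`findall` collects group 1 from each match (3 total).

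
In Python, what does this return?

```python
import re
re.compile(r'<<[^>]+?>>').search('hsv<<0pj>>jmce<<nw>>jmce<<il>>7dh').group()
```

'<<0pj>>'

The match spans [3:10] → '<<0pj>>'.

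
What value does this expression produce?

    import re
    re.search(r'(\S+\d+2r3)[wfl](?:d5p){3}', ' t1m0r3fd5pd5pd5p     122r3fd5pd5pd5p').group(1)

'122r3'

Pattern: one or more of a non-whitespace character, then one or more of a digit, then the literal '2r3' (captured); then one of [wfl], then the literal 'd5p' repeated 3 times.
`re.search` tries every starting position until one works.
The match spans [22:37] → '122r3fd5pd5pd5p'.
Captured: group 1 = '122r3'.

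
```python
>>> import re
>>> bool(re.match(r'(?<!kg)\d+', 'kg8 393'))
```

False

`re.match` only tries the pattern at the start of the string.
Here the string doesn't start with a match, so the call returns None, and `bool(None)` is False.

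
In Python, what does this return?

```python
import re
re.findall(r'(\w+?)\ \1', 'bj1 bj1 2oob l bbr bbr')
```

The backreference `\1` re-matches whatever the first group consumed, character for character.
Because there's exactly one group, `findall` drops the full match and keeps group 1 from each hit.

['bj1', 'bbr']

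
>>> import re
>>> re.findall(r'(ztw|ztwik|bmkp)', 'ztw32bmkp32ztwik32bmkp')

Alternation tries branches left to right and keeps the first one that lets the overall match succeed at that position.
With a single group, `findall` returns only what that group captured — 4 items.

['ztw', 'bmkp', 'ztw', 'bmkp']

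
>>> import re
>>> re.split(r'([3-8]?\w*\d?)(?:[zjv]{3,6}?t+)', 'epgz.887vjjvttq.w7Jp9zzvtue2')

Pattern: optionally a character in [3-8], then zero or more of a word character, then optionally a digit (captured); then 3 to 6 of one of [zjv] (lazy), then one or more of a literal 't' (non-capturing group).
Matches to split on: at [5:14] → '887vjjvtt'; at [16:25] → 'w7Jp9zzvt'.
The group in the pattern means `split` returns the separators' captures alongside the pieces.

['epgz.', '887v', 'q.', 'w7Jp9', 'ue2']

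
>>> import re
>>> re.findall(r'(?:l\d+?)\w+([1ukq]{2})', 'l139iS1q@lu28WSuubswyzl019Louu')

['1q', 'uu']

Pattern: a literal 'l', then one or more of a digit (lazy) (non-capturing group); then one or more of a word character; then exactly 2 of one of [1ukq] (captured).
Walking the string: at [0:8] match 'l139iS1q', group 1 = '1q'; at [22:30] match 'l019Louu', group 1 = 'uu'.
With a single group, `findall` returns only what that group captured — 2 items.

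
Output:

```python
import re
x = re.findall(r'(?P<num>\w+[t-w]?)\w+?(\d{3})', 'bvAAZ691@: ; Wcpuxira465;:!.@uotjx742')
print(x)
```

[('bvAA', '691'), ('Wcpuxir', '465'), ('uotj', '742')]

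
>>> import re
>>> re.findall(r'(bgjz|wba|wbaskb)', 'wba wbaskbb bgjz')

Alternation isn't longest-match — the leftmost alternative that fits at this position is chosen.
Matches: at [0:3] match 'wba', group 1 = 'wba'; at [4:7] match 'wba', group 1 = 'wba'; at [12:16] match 'bgjz', group 1 = 'bgjz'.
One capturing group, so `findall` returns just the captured substring from each match — 3 in all.

['wba', 'wba', 'bgjz']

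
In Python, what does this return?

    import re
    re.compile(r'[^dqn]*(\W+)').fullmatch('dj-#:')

None

This matches zero or more of any character except [dqn]; then one or more of a non-word character (captured).
For `fullmatch`, every character of the input must be accounted for by the pattern.
Here there's no way to consume every character, so the call returns None.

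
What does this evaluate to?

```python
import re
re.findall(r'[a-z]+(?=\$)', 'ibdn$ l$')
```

['ibdn', 'l']

Lookahead/lookbehind check context without consuming it, so the matched span excludes the asserted characters.
Scanning left to right: at [0:4] → 'ibdn'; at [6:7] → 'l'.
With no groups in the pattern, `findall` gives back each whole match — 2 here.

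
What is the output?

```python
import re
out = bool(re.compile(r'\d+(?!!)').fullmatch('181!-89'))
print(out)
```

The negative lookahead/lookbehind blocks any match where the forbidden context is present.
`re.fullmatch` is like wrapping the pattern in `^…$` (in single-line mode).
Here the string isn't matched end-to-end, so the call returns None, and `bool(None)` is False.

False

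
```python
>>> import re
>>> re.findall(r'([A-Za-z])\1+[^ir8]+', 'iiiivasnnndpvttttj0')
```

The backreference `\1` re-matches whatever the first group consumed, character for character.
Matches: at [0:19] match 'iiiivasnnndpvttttj0', group 1 = 'i'.
`findall` collects group 1 from the one match (1 total).

['i']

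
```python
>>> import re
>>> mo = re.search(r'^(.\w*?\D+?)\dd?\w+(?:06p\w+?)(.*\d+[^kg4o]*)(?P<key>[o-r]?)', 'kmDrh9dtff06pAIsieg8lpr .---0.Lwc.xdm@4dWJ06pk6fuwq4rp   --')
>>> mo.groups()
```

This matches anchored at the start of the string; then any character, then zero or more of a word character (lazy), then one or more of a non-digit (lazy) (captured); then a digit, then optionally the literal 'd', then one or more of a word character; then the literal '06p', then one or more of a word character (lazy) (non-capturing group); then zero or more of any character, then one or more of a digit, then zero or more of any character except [kg4o] (captured); then optionally a character in [o-r] (captured as 'key').
A non-greedy quantifier consumes as few characters as it can — just enough that the remainder of the pattern still matches from where it stops; whatever follows it matches normally.
`re.search` tries every starting position until one works.
The match spans [0:59] → 'kmDrh9dtff06pAIsieg8lpr .---0.Lwc.xdm@4dWJ06pk6fuwq4rp   --'.
Captured: group 1 = 'kmDrh', group 2 = 'Isieg8lpr .---0.Lwc.xdm@4dWJ06pk6fuwq4rp   --', group 3 = ''.

('kmDrh', 'Isieg8lpr .---0.Lwc.xdm@4dWJ06pk6fuwq4rp   --', '')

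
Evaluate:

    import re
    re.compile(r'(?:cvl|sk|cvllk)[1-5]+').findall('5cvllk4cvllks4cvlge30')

['cvllk4']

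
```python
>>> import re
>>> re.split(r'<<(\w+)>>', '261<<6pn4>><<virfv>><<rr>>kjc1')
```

['261', '6pn4', '', 'virfv', '', 'rr', 'kjc1']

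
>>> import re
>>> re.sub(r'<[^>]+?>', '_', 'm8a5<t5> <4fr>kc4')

'm8a5_ _kc4'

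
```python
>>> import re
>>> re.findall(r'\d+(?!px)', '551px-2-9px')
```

['55', '2']

The negative lookaround is zero-width — it rules out positions where the adjacent text would match, without consuming anything.
Matches: at [0:2] → '55'; at [6:7] → '2'.
Since nothing is captured, `findall` lists the 2 matched substrings directly.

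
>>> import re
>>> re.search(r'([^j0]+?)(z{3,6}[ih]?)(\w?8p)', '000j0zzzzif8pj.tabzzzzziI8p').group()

'zzzzif8p'

The pattern matches one or more of any character except [j0] (lazy) (captured); then 3 to 6 of a literal 'z', then optionally one of [ih] (captured); then optionally a word character, then the literal '8p' (captured).
The match spans [5:13] → 'zzzzif8p'.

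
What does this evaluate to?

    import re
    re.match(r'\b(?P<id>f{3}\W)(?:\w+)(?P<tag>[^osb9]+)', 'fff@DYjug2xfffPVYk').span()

This matches a word boundary (`\b`, zero-width); then exactly 3 of a literal 'f', then a non-word character (captured as 'id'); then one or more of a word character (non-capturing group); then one or more of any character except [osb9] (captured as 'tag').
With `match`, the pattern is implicitly anchored at the beginning.
The match spans [0:18] → 'fff@DYjug2xfffPVYk'.
Captured: group 1 = 'fff@', group 2 = 'k'.

(0, 18)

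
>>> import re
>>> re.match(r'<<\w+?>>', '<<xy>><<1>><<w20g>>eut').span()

(0, 6)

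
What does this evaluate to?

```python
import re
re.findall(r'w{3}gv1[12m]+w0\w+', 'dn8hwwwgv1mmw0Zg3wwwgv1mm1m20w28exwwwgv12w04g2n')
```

['wwwgv1mmw0Zg3wwwgv1mm1m20w28exwwwgv12w04g2n']

The pattern matches exactly 3 of a literal 'w', then the literal 'gv1', then one or more of one of [12m]; then the literal 'w0', then one or more of a word character.
Walking the string: at [4:47] → 'wwwgv1mmw0Zg3wwwgv1mm1m20w28exwwwgv12w04g2n'.
Since nothing is captured, `findall` lists the 1 matched substring directly.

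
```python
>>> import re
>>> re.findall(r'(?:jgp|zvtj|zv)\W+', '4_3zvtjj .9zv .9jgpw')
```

['zv .']

With no groups in the pattern, `findall` gives back each whole match — 1 here.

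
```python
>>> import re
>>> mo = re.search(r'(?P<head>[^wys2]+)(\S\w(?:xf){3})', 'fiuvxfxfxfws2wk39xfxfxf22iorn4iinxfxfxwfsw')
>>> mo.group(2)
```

The pattern matches one or more of any character except [wys2] (captured as 'head'); then a non-whitespace character, then a word character, then the literal 'xf' repeated 3 times (captured).
Unlike `match`, `search` isn't anchored — it looks for the pattern anywhere in the string.
The match spans [0:10] → 'fiuvxfxfxf'.
Captured: group 1 = 'fi', group 2 = 'uvxfxfxf'.

'uvxfxfxf'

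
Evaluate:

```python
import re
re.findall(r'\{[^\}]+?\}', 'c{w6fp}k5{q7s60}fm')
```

['{w6fp}', '{q7s60}']

Scanning left to right: at [1:7] → '{w6fp}'; at [9:16] → '{q7s60}'.
`findall` yields the raw match text (2 of them) because the pattern has no groups.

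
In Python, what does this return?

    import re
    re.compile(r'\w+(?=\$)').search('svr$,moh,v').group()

Because the assertion is zero-width, the text it checks is not consumed and won't appear in the result.
The match spans [0:3] → 'svr'.

'svr'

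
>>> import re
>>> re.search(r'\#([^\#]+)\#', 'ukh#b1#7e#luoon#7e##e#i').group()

`search` walks the string left to right and returns the first match it finds.
The match spans [3:7] → '#b1#'.
Captured: group 1 = 'b1'.

'#b1#'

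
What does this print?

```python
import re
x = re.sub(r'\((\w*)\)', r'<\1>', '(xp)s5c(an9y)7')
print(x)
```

Matches: at [0:4] → '(xp)'; at [7:13] → '(an9y)'.
`\1` in the replacement pulls in group 1's text for each match.

<xp>s5c<an9y>7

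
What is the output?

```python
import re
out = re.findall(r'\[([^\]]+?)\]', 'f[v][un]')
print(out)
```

Scanning left to right: at [1:4] match '[v]', group 1 = 'v'; at [4:8] match '[un]', group 1 = 'un'.
One capturing group, so `findall` returns just the captured substring from each match — 2 in all.

['v', 'un']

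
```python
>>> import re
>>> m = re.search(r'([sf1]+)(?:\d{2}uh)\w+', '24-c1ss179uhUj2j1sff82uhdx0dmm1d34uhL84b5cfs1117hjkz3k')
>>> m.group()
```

Pattern: one or more of one of [sf1] (captured); then exactly 2 of a digit, then the literal 'uh' (non-capturing group); then one or more of a word character.
The match spans [4:54] → '1ss179uhUj2j1sff82uhdx0dmm1d34uhL84b5cfs1117hjkz3k'.

'1ss179uhUj2j1sff82uhdx0dmm1d34uhL84b5cfs1117hjkz3k'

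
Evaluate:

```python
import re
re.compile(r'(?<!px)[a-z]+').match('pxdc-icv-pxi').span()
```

(0, 4)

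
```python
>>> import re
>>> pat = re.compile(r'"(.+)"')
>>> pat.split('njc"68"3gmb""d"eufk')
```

Matches to split on: at [3:15] → '"68"3gmb""d"'.
The group in the pattern means `split` returns the separators' captures alongside the pieces.

['njc', '68"3gmb""d', 'eufk']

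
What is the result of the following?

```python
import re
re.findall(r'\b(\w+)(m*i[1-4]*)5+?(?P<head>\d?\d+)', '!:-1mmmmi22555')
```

[('1mmmm', 'i22', '55')]

With the lazy modifier that quantifier settles for the fewest repetitions that let the rest of the pattern succeed (the atoms after it are unaffected and can still be greedy).
Multiple groups make `findall` return tuples — one 3-tuple for the one match.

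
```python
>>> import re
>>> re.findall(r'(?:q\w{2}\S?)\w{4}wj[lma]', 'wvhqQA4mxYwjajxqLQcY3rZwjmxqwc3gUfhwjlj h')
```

This matches a literal 'q', then exactly 2 of a word character, then optionally a non-whitespace character (non-capturing group); then exactly 4 of a word character, then the literal 'wj', then one of [lma].
Scanning left to right: at [3:13] → 'qQA4mxYwja'; at [15:26] → 'qLQcY3rZwjm'; at [27:38] → 'qwc3gUfhwjl'.
No capturing groups, so `findall` returns the 3 full match strings.

['qQA4mxYwja', 'qLQcY3rZwjm', 'qwc3gUfhwjl']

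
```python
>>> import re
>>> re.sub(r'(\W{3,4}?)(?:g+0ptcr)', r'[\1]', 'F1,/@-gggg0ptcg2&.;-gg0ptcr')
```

'F1,/@-gggg0ptcg2[&.;-]'

Pattern: 3 to 4 of a non-word character (lazy) (captured); then one or more of a literal 'g', then the literal '0p', then the literal 'tcr' (non-capturing group).
Each match is replaced using the text its own group 1 captured.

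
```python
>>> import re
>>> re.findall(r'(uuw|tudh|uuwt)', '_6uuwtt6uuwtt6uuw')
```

['uuw', 'uuw', 'uuw']

Alternation tries branches left to right and keeps the first one that lets the overall match succeed at that position.
One capturing group, so `findall` returns just the captured substring from each match — 3 in all.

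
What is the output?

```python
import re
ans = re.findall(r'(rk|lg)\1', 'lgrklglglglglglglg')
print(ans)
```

A backreference is literal: `\1` must see the identical characters the first group matched.
With a single group, `findall` returns only what that group captured — 3 items.

['lg', 'lg', 'lg']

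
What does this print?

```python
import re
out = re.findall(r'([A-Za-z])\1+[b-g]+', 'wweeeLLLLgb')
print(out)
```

['w', 'L']

A backreference is literal: `\1` must see the identical characters the first group matched.
Matches: at [0:5] match 'wweee', group 1 = 'w'; at [5:11] match 'LLLLgb', group 1 = 'L'.
`findall` collects group 1 from each match (2 total).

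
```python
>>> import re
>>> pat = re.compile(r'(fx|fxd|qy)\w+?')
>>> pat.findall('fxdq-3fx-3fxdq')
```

['fx', 'fx']

The regex engine tests alternatives in the order written; an earlier branch that matches wins even if a later one would match more.
`findall` collects group 1 from each match (2 total).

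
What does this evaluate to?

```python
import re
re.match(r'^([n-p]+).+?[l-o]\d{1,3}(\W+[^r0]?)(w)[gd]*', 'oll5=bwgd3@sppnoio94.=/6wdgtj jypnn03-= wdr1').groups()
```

('o', '=b', 'w')

The match spans [0:9] → 'oll5=bwgd'.
Captured: group 1 = 'o', group 2 = '=b', group 3 = 'w'.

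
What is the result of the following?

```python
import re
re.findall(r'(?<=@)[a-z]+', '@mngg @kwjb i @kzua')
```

The lookaround is zero-width — it requires the adjacent text to match without consuming it, so the asserted text isn't part of the match.
With no groups in the pattern, `findall` gives back each whole match — 3 here.

['mngg', 'kwjb', 'kzua']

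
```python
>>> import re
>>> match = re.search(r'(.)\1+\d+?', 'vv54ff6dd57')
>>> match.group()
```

'vv5'

`\1` is not a pattern — it's the concrete string captured by group 1, re-applied verbatim.
The match spans [0:3] → 'vv5'.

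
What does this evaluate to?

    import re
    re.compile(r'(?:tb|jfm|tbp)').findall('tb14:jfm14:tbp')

The regex engine tests alternatives in the order written; an earlier branch that matches wins even if a later one would match more.
No capturing groups, so `findall` returns the 3 full match strings.

['tb', 'jfm', 'tb']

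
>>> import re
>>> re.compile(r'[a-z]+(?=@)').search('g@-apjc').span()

Lookahead/lookbehind check context without consuming it, so the matched span excludes the asserted characters.
`re.search` tries every starting position until one works.
The match spans [0:1] → 'g'.

(0, 1)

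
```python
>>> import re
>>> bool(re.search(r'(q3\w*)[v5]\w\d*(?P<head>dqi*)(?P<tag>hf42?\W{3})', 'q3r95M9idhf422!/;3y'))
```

Pattern: the literal 'q3', then zero or more of a word character (captured); then one of [v5], then a word character, then zero or more of a digit; then the literal 'dq', then zero or more of the literal 'i' (captured as 'head'); then the literal 'hf4', then optionally a literal '2', then exactly 3 of a non-word character (captured as 'tag').
`re.search` tries every starting position until one works.
Here nothing in the string fits, so the call returns None, and `bool(None)` is False.

False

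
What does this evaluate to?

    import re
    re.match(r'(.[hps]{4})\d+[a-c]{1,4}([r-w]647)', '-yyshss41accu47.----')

None

`re.match` won't scan ahead — the pattern has to work from the very first character.
Here the pattern fails at index 0, so the call returns None.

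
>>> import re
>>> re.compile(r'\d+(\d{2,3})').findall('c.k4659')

['59']

The pattern matches one or more of a digit; then 2 to 3 of a digit (captured).
Scanning left to right: at [3:7] match '4659', group 1 = '59'.
Because there's exactly one group, `findall` drops the full match and keeps group 1 from the one hit.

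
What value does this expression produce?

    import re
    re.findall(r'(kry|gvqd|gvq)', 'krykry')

['kry', 'kry']

Walking the string: at [0:3] match 'kry', group 1 = 'kry'; at [3:6] match 'kry', group 1 = 'kry'.
One capturing group, so `findall` returns just the captured substring from each match — 2 in all.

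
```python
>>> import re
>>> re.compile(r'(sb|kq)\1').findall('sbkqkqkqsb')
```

['kq']

The backreference `\1` re-matches whatever the first group consumed, character for character.
With a single group, `findall` returns only what that group captured — 1 item.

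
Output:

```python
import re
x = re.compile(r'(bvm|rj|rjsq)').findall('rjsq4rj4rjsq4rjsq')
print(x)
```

Branches in `(...|...)` are attempted left-to-right; the first branch that allows the whole pattern to succeed is taken.
Scanning left to right: at [0:2] match 'rj', group 1 = 'rj'; at [5:7] match 'rj', group 1 = 'rj'; at [8:10] match 'rj', group 1 = 'rj'; at [13:15] match 'rj', group 1 = 'rj'.
One capturing group, so `findall` returns just the captured substring from each match — 4 in all.

['rj', 'rj', 'rj', 'rj']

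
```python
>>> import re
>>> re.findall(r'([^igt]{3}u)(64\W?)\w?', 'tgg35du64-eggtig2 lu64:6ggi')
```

[('35du', '64-'), ('2 lu', '64:')]

This matches exactly 3 of any character except [igt], then the literal 'u' (captured); then the literal '64', then optionally a non-word character (captured); then optionally a word character.
Scanning left to right: at [3:11] match '35du64-e', groups = ('35du', '64-'); at [16:24] match '2 lu64:6', groups = ('2 lu', '64:').
`findall` packs the 2 group values into a tuple for every match.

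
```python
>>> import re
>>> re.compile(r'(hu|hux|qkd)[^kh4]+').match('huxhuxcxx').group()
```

`match` is anchored at position 0; if the pattern doesn't fit there, it returns None.
The match spans [0:3] → 'hux'.

'hux'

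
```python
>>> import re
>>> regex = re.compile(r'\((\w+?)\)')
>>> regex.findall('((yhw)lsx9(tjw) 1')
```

['yhw', 'tjw']

Because there's exactly one group, `findall` drops the full match and keeps group 1 from each hit.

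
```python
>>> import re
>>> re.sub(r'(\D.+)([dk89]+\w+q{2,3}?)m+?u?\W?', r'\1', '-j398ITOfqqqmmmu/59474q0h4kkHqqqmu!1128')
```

'-j398ITOfqqqmmmu/59474q0h4k1128'

Pattern: a non-digit, then one or more of any character (captured); then one or more of one of [dk89], then one or more of a word character, then 2 to 3 of a literal 'q' (lazy) (captured); then one or more of a literal 'm' (lazy), then optionally a literal 'u', then optionally a non-word character.
Matches: at [0:35] → '-j398ITOfqqqmmmu/59474q0h4kkHqqqmu!'.
The replacement refers to a captured group, so each match is rewritten using its own captured text.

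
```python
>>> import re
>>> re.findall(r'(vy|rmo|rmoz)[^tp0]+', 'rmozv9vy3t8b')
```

['rmo']

Alternation isn't longest-match — the leftmost alternative that fits at this position is chosen.
Scanning left to right: at [0:9] match 'rmozv9vy3', group 1 = 'rmo'.
One capturing group, so `findall` returns just the captured substring from the one match — 1 in all.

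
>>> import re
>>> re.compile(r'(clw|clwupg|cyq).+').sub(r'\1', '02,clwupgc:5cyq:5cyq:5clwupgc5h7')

`|` is ordered: at each position the engine commits to the first alternative that works.
Matches: at [3:32] → 'clwupgc:5cyq:5cyq:5clwupgc5h7'.
Each match is replaced using the text its own group 1 captured.

'02,clw'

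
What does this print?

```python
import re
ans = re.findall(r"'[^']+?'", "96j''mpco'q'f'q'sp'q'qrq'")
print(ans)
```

Walking the string: at [4:10] → "'mpco'"; at [11:14] → "'f'"; at [15:19] → "'sp'"; at [20:25] → "'qrq'".
Since nothing is captured, `findall` lists the 4 matched substrings directly.

["'mpco'", "'f'", "'sp'", "'qrq'"]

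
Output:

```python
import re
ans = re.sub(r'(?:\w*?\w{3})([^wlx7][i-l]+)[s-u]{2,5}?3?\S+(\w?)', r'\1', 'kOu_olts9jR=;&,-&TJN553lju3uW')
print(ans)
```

ol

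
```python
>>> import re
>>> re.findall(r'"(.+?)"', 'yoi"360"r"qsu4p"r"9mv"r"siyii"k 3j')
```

A non-greedy quantifier consumes as few characters as it can — just enough that the remainder of the pattern still matches from where it stops; whatever follows it matches normally.
`findall` collects group 1 from each match (4 total).

['360', 'qsu4p', '9mv', 'siyii']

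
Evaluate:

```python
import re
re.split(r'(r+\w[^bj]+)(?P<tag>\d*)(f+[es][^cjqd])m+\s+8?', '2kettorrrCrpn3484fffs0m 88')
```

['2ketto', 'rrrCrpn3484ff', '', 'fs0', '8']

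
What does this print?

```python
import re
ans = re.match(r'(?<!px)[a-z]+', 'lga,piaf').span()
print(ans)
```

A negative assertion filters positions out without eating any characters.
`match` is anchored at position 0; if the pattern doesn't fit there, it returns None.
The match spans [0:3] → 'lga'.

(0, 3)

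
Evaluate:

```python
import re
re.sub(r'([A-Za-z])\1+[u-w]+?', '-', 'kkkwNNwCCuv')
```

After group 1 captures some text, `\1` only succeeds where that same text appears again.
Matches: at [0:4] → 'kkkw'; at [4:7] → 'NNw'; at [7:10] → 'CCu'.
`sub` substitutes '-' at each match site.

'---v'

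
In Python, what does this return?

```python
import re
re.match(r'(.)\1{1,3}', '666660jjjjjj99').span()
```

(0, 4)

After group 1 captures some text, `\1` only succeeds where that same text appears again.
With `match`, the pattern is implicitly anchored at the beginning.
The match spans [0:4] → '6666'.
Captured: group 1 = '6'.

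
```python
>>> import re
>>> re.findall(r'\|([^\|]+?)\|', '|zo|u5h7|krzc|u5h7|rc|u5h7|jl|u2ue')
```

Matches: at [0:4] match '|zo|', group 1 = 'zo'; at [8:14] match '|krzc|', group 1 = 'krzc'; at [18:22] match '|rc|', group 1 = 'rc'; at [26:30] match '|jl|', group 1 = 'jl'.
`findall` collects group 1 from each match (4 total).

['zo', 'krzc', 'rc', 'jl']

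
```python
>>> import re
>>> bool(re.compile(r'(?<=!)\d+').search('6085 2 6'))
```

False

Because the assertion is zero-width, the text it checks is not consumed and won't appear in the result.
`re.search` scans for the first position where the pattern succeeds.
Here no position works, so the call returns None, and `bool(None)` is False.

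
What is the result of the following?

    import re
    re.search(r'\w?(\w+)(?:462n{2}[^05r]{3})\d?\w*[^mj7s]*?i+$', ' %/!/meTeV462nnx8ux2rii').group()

This matches optionally a word character; then one or more of a word character (captured); then the literal '462', then exactly 2 of the literal 'n', then exactly 3 of any character except [05r] (non-capturing group); then optionally a digit, then zero or more of a word character; then zero or more of any character except [mj7s] (lazy), then one or more of the literal 'i'; then anchored at the end.
`re.search` scans for the first position where the pattern succeeds.
The match spans [5:23] → 'meTeV462nnx8ux2rii'.
Captured: group 1 = 'eTeV'.

'meTeV462nnx8ux2rii'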